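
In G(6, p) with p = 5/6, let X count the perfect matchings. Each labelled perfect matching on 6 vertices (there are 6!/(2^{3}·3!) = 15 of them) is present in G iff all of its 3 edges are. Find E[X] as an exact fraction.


K_6 has 6!/(2^{3}·3!) = 15 labelled perfect matchings.
For each such perfect matching H, let X_H = 1 if all 3 edges of H are present in G. Then P[X_H = 1] = p^{3} = (5/6)^{3} = 125/216.
By linearity: E[X] = Σ_H E[X_H] = 15 · p^{3} = 15 · 125/216 = 625/72.
Numerically: E[X] ≈ 8.68.

E[X] = 15 · (5/6)^{3} = 625/72 ≈ 8.68.


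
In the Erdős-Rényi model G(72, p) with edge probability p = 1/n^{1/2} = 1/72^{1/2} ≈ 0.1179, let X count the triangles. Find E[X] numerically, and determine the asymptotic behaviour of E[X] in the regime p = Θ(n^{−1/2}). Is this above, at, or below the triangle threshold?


Number of potential triangles: C(72, 3) = 59640.
Each occurs with probability p³ ≈ (0.1179)³ ≈ 1.636821e-03.
By linearity: E[X] = C(72, 3)·p³ ≈ 59640 · 1.636821e-03 ≈ 97.6200.
Since α = 1/2 < 1, p = c/n^{1/2} ≫ 1/n is above the triangle threshold p ~ 1/n. Asymptotically E[X] ~ (c³/6)·n^{3(1−α)} = (1³/6)·n^{1.5} → ∞; triangles are abundant w.h.p.

E[X] ≈ 97.6200; in regime p = Θ(1/n^{1/2}) E[X] diverges (above the triangle threshold p ~ 1/n).


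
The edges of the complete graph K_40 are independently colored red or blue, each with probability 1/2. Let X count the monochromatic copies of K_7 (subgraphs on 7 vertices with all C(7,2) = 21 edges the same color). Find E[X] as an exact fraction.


Let X = Σ_S X_S over the C(40, 7) = 18643560 subsets S of size 7, where X_S = 1 if the K_7 on S is monochromatic.
For a fixed S, the K_7 on S has C(7, 2) = 21 edges. P[all 21 edges red] = (1/2)^21, and likewise for blue, so P[monochromatic] = 2·(1/2)^21 = 2^{1 − 21} = 1/1048576.
By linearity: E[X] = C(40, 7) · 2^{1 − 21} = 18643560 · 1/1048576 = 2330445/131072.
Numerically: E[X] ≈ 17.780.

E[X] = C(40,7)·2^(1−C(7,2)) = 2330445/131072 ≈ 17.780.


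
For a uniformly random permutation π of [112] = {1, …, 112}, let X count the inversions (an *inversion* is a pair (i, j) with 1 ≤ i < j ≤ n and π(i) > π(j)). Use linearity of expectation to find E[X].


Write X = Σ X_I over the C(112, 2) = 6216 pairs i < j, with X_I the indicator of one inversion.
There are 6216 indicators.
For each fixed pair i < j, the values π(i) and π(j) are two distinct elements of {1, …, 112} in uniformly random order; by symmetry P[π(i) > π(j)] = 1/2.
By linearity: E[X] = 6216 · (1/2) = C(112, 2) · (1/2) = 6216/2 = 3108 ≈ 3108.000.

E[X] = 3108 = 3108.000.


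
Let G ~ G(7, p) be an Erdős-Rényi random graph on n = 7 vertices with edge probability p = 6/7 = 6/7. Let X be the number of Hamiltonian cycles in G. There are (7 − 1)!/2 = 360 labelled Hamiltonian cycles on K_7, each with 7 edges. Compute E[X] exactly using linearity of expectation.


K_7 has (7 − 1)!/2 = 360 labelled Hamiltonian cycles.
For each such Hamiltonian cycle H, let X_H = 1 if all 7 edges of H are present in G. Then P[X_H = 1] = p^{7} = (6/7)^{7} = 279936/823543.
Summing the indicators: E[X] = Σ_H E[X_H] = 360 · p^{7} = 360 · 279936/823543 = 100776960/823543.
Numerically: E[X] ≈ 122.4.

E[X] = 360 · (6/7)^{7} = 100776960/823543 ≈ 122.4.


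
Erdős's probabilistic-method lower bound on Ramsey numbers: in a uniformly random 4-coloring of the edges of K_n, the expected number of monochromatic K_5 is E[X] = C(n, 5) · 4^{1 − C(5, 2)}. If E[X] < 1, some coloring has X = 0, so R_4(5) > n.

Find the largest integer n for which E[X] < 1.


We need C(n, 5) · 4^{1 − 10} < 1, i.e. C(n, 5) < 4^{10 − 1} = 262144.
Check values of n near the boundary:
  n = 29: C(29, 5) = 118755; 118755 < 262144? YES
  n = 30: C(30, 5) = 142506; 142506 < 262144? YES
  n = 31: C(31, 5) = 169911; 169911 < 262144? YES
  n = 32: C(32, 5) = 201376; 201376 < 262144? YES
  n = 33: C(33, 5) = 237336; 237336 < 262144? YES
  n = 34: C(34, 5) = 278256; 278256 < 262144? NO
  n = 35: C(35, 5) = 324632; 324632 < 262144? NO
  n = 36: C(36, 5) = 376992; 376992 < 262144? NO
The largest n with C(n, 5) < 262144 is n = 33 (where E[X] = 29667/32768 ≈ 0.90536). Hence R_4(5) > 33, i.e. R_4(5) ≥ 34.

Largest n = 33; hence R_4(5) > 33.


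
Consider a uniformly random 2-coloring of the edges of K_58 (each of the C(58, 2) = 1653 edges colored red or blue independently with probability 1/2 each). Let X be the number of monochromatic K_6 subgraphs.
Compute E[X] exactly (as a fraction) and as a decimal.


Let X = Σ_S X_S over the C(58, 6) = 40475358 subsets S of size 6, where X_S = 1 if the K_6 on S is monochromatic.
For a fixed S, the K_6 on S has C(6, 2) = 15 edges. P[all 15 edges red] = (1/2)^15, and likewise for blue, so P[monochromatic] = 2·(1/2)^15 = 2^{1 − 15} = 1/16384.
By linearity: E[X] = C(58, 6) · 2^{1 − 15} = 40475358 · 1/16384 = 20237679/8192.
Numerically: E[X] ≈ 2470.419800.

E[X] = C(58,6)·2^(1−C(6,2)) = 20237679/8192 ≈ 2470.419800.


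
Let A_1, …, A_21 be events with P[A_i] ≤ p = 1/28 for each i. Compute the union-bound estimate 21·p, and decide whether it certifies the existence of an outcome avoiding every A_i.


Union bound: P[∪_{i=1}^{21} A_i] ≤ Σ_i P[A_i] ≤ 21·p = 21·(1/28) = 3/4.
Numerically: 3/4 ≈ 0.7500000.
Is 3/4 < 1? YES.
Since P[∪ A_i] ≤ 3/4 < 1, the complement has P[∩ A_i^c] ≥ 1 − 3/4 = 1/4 > 0, so some outcome avoids every A_i.

21·p = 3/4 ≈ 0.7500000; existence CERTIFIED by the union bound.


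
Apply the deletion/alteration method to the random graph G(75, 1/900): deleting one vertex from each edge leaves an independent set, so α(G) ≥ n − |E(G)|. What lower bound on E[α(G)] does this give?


E[|E(G)|] = C(75, 2)·p = 2775 · (1/900) = 37/12.
E[α(G)] ≥ n − E[|E(G)|] = 75 − 37/12 = 863/12.
Numerically: ≈ 71.9167.
(This is only a lower bound; the true E[α(G)] may be larger.)

E[α(G)] ≥ 863/12 ≈ 71.9167.


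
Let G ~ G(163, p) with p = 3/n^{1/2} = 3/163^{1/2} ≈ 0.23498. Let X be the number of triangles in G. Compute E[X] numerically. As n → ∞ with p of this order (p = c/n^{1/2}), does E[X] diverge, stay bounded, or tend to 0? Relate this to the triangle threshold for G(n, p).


Number of potential triangles: C(163, 3) = 708561.
Each occurs with probability p³ ≈ (0.23498)³ ≈ 1.2974253e-02.
By linearity: E[X] = C(163, 3)·p³ ≈ 708561 · 1.2974253e-02 ≈ 9193.04958.
Since α = 1/2 < 1, p = c/n^{1/2} ≫ 1/n is above the triangle threshold p ~ 1/n. Asymptotically E[X] ~ (c³/6)·n^{3(1−α)} = (3³/6)·n^{1.5} → ∞; triangles are abundant w.h.p.

E[X] ≈ 9193.04958; in regime p = Θ(1/n^{1/2}) E[X] diverges (above the triangle threshold p ~ 1/n).


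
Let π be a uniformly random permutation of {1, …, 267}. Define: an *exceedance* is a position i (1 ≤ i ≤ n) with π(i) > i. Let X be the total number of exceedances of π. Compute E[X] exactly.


Write X = Σ_{i=1}^{267} X_i, where X_i = 1_{π(i) > i}.
For each fixed i, π(i) is uniform over {1, …, 267} (marginal of a uniform permutation), so P[π(i) > i] = (n − i)/n. Summing: Σ_{i=1}^{267} (n − i)/n = (0 + 1 + … + 266)/267 = 267(267 − 1)/(2·267) = (267 − 1)/2.
Hence E[X] = Σ_{i=1}^{267} (267 − i)/267 = 133 ≈ 133.000.

E[X] = 133 = 133.000.


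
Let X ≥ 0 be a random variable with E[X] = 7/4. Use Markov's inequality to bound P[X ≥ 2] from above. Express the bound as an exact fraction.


μ = E[X] = 7/4, a = 2.
Markov: P[X ≥ 2] ≤ μ/a = (7/4)/2 = 7/8.
Numerically: ≈ 0.8750.
(Since a = 2 > μ = 1.7500, the bound 7/8 is < 1 and informative.)

P[X ≥ 2] ≤ 7/8 ≈ 0.8750.


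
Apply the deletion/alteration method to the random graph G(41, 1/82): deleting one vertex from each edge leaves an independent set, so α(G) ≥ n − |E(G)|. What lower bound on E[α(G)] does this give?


E[|E(G)|] = C(41, 2)·p = 820 · (1/82) = 10.
E[α(G)] ≥ n − E[|E(G)|] = 41 − 10 = 31.
Numerically: ≈ 31.000.
(This is only a lower bound; the true E[α(G)] may be larger.)

E[α(G)] ≥ 31 ≈ 31.000.


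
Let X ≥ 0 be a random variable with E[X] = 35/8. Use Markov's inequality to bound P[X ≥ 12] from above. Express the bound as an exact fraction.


μ = E[X] = 35/8, a = 12.
Markov: P[X ≥ 12] ≤ μ/a = (35/8)/12 = 35/96.
Numerically: ≈ 0.36458.
(Since a = 12 > μ = 4.37500, the bound 35/96 is < 1 and informative.)

P[X ≥ 12] ≤ 35/96 ≈ 0.36458.


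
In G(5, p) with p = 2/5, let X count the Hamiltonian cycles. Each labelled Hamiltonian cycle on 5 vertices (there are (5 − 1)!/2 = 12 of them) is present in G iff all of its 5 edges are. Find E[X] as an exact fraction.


K_5 has (5 − 1)!/2 = 12 labelled Hamiltonian cycles.
For each such Hamiltonian cycle H, let X_H = 1 if all 5 edges of H are present in G. Then P[X_H = 1] = p^{5} = (2/5)^{5} = 32/3125.
By linearity of expectation: E[X] = Σ_H E[X_H] = 12 · p^{5} = 12 · 32/3125 = 384/3125.
Numerically: E[X] ≈ 0.12288.

E[X] = 12 · (2/5)^{5} = 384/3125 ≈ 0.12288.


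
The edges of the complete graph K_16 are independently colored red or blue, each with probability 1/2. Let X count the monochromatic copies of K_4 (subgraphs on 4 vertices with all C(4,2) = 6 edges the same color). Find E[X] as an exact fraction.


Let X = Σ_S X_S over the C(16, 4) = 1820 subsets S of size 4, where X_S = 1 if the K_4 on S is monochromatic.
For a fixed S, the K_4 on S has C(4, 2) = 6 edges. P[all 6 edges red] = (1/2)^6, and likewise for blue, so P[monochromatic] = 2·(1/2)^6 = 2^{1 − 6} = 1/32.
By linearity of expectation: E[X] = C(16, 4) · 2^{1 − 6} = 1820 · 1/32 = 455/8.
Numerically: E[X] ≈ 56.8750.

E[X] = C(16,4)·2^(1−C(4,2)) = 455/8 ≈ 56.8750.


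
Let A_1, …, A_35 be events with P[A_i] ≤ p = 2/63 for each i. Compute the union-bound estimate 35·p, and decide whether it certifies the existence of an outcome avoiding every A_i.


Union bound: P[∪_{i=1}^{35} A_i] ≤ Σ_i P[A_i] ≤ 35·p = 35·(2/63) = 10/9.
Numerically: 10/9 ≈ 1.1111111.
Is 10/9 < 1? NO.
Since the bound 10/9 is ≥ 1, the union bound is uninformative here; it does NOT by itself certify existence.

35·p = 10/9 ≈ 1.1111111; existence NOT certified by the union bound.


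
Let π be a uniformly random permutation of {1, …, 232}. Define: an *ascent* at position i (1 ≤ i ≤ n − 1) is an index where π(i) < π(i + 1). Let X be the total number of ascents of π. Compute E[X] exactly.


Write X = Σ X_I over i = 1, …, 231, with X_I the indicator of one ascent.
There are 231 indicators.
For each fixed i, the pair (π(i), π(i+1)) is a uniformly random ordered pair of distinct values from {1, …, 232}; by symmetry P[π(i) < π(i+1)] = 1/2.
By linearity: E[X] = 231 · (1/2) = (232 − 1) · (1/2) = 231/2 ≈ 115.500.

E[X] = 231/2 = 115.500.


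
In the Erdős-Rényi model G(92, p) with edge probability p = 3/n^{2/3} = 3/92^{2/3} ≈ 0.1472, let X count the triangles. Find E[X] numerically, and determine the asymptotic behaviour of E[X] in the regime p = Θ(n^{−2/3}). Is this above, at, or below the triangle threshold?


Number of potential triangles: C(92, 3) = 125580.
Each occurs with probability p³ ≈ (0.1472)³ ≈ 3.189981e-03.
By linearity: E[X] = C(92, 3)·p³ ≈ 125580 · 3.189981e-03 ≈ 400.5978.
Since α = 2/3 < 1, p = c/n^{2/3} ≫ 1/n is above the triangle threshold p ~ 1/n. Asymptotically E[X] ~ (c³/6)·n^{3(1−α)} = (3³/6)·n^{1} → ∞; triangles are abundant w.h.p.

E[X] ≈ 400.5978; in regime p = Θ(1/n^{2/3}) E[X] diverges (above the triangle threshold p ~ 1/n).


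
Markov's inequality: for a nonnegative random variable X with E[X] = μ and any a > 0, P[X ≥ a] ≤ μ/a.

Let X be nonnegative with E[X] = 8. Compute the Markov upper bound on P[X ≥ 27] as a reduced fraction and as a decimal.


μ = E[X] = 8, a = 27.
Markov: P[X ≥ 27] ≤ μ/a = (8)/27 = 8/27.
Numerically: ≈ 0.296.
(Since a = 27 > μ = 8.000, the bound 8/27 is < 1 and informative.)

P[X ≥ 27] ≤ 8/27 ≈ 0.296.


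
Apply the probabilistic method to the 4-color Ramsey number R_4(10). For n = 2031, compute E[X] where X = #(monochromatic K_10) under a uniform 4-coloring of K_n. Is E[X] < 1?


E[X] = C(2031, 10) · 4^{1 − 45} = 321883478221675085423322615 · 4^{−44} = 321883478221675085423322615/309485009821345068724781056.
As a reduced fraction: E[X] = 321883478221675085423322615/309485009821345068724781056 ≈ 1.04006.
Is E[X] < 1? NO.
Since E[X] ≥ 1, the first-moment bound is inconclusive at n = 2031; it does NOT by itself certify R_4(10) > 2031.

E[X] = 321883478221675085423322615/309485009821345068724781056 ≈ 1.04006; E[X] ≥ 1; first-moment method inconclusive here.


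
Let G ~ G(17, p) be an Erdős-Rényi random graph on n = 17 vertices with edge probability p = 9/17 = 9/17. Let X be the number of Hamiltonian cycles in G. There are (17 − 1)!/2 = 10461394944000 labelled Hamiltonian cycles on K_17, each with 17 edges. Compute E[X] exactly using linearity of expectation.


K_17 has (17 − 1)!/2 = 10461394944000 labelled Hamiltonian cycles.
For each such Hamiltonian cycle H, let X_H = 1 if all 17 edges of H are present in G. Then P[X_H = 1] = p^{17} = (9/17)^{17} = 16677181699666569/827240261886336764177.
By linearity of expectation: E[X] = Σ_H E[X_H] = 10461394944000 · p^{17} = 10461394944000 · 16677181699666569/827240261886336764177 = 174466584313061171422427136000/827240261886336764177.
Numerically: E[X] ≈ 2.109e+08.

E[X] = 10461394944000 · (9/17)^{17} = 174466584313061171422427136000/827240261886336764177 ≈ 2.109e+08.


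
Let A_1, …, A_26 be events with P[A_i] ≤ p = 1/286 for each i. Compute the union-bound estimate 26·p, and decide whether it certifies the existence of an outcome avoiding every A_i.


Union bound: P[∪_{i=1}^{26} A_i] ≤ Σ_i P[A_i] ≤ 26·p = 26·(1/286) = 1/11.
Numerically: 1/11 ≈ 0.0909091.
Is 1/11 < 1? YES.
Since P[∪ A_i] ≤ 1/11 < 1, the complement has P[∩ A_i^c] ≥ 1 − 1/11 = 10/11 > 0, so some outcome avoids every A_i.

26·p = 1/11 ≈ 0.0909091; existence CERTIFIED by the union bound.


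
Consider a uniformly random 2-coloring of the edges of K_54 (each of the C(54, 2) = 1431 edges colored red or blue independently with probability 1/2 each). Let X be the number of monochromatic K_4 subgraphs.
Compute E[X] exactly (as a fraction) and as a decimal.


Let X = Σ_S X_S over the C(54, 4) = 316251 subsets S of size 4, where X_S = 1 if the K_4 on S is monochromatic.
For a fixed S, the K_4 on S has C(4, 2) = 6 edges. P[all 6 edges red] = (1/2)^6, and likewise for blue, so P[monochromatic] = 2·(1/2)^6 = 2^{1 − 6} = 1/32.
By linearity of expectation: E[X] = C(54, 4) · 2^{1 − 6} = 316251 · 1/32 = 316251/32.
Numerically: E[X] ≈ 9882.8438.

E[X] = C(54,4)·2^(1−C(4,2)) = 316251/32 ≈ 9882.8438.


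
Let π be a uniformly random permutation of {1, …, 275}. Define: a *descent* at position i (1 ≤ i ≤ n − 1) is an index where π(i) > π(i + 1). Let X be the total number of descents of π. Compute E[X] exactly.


Write X = Σ X_I over i = 1, …, 274, with X_I the indicator of one descent.
There are 274 indicators.
For each fixed i, the pair (π(i), π(i+1)) is a uniformly random ordered pair of distinct values from {1, …, 275}; by symmetry P[π(i) > π(i+1)] = 1/2.
By linearity: E[X] = 274 · (1/2) = (275 − 1) · (1/2) = 137 ≈ 137.000.

E[X] = 137 = 137.000.


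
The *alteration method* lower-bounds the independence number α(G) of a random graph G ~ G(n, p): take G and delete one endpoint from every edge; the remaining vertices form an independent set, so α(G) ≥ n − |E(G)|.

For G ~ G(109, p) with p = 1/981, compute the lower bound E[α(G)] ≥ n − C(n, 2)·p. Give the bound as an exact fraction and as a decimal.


E[|E(G)|] = C(109, 2)·p = 5886 · (1/981) = 6.
E[α(G)] ≥ n − E[|E(G)|] = 109 − 6 = 103.
Numerically: ≈ 103.00000.
(This is only a lower bound; the true E[α(G)] may be larger.)

E[α(G)] ≥ 103 ≈ 103.00000.


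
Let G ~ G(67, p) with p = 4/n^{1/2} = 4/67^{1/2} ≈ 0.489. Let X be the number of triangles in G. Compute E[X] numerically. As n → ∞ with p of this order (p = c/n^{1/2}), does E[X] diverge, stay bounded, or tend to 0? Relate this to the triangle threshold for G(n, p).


Number of potential triangles: C(67, 3) = 47905.
Each occurs with probability p³ ≈ (0.489)³ ≈ 1.16699e-01.
By linearity: E[X] = C(67, 3)·p³ ≈ 47905 · 1.16699e-01 ≈ 5590.474.
Since α = 1/2 < 1, p = c/n^{1/2} ≫ 1/n is above the triangle threshold p ~ 1/n. Asymptotically E[X] ~ (c³/6)·n^{3(1−α)} = (4³/6)·n^{1.5} → ∞; triangles are abundant w.h.p.

E[X] ≈ 5590.474; in regime p = Θ(1/n^{1/2}) E[X] diverges (above the triangle threshold p ~ 1/n).


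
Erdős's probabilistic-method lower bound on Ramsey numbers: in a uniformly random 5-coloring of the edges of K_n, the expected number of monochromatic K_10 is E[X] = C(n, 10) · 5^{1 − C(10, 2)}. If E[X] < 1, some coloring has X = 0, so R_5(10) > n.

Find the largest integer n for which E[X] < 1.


We need C(n, 10) · 5^{1 − 45} < 1, i.e. C(n, 10) < 5^{45 − 1} = 5684341886080801486968994140625.
Check values of n near the boundary:
  n = 5389: C(5389, 10) = 5645340767466558997768874792926; 5645340767466558997768874792926 < 5684341886080801486968994140625? YES
  n = 5390: C(5390, 10) = 5655833965919099070255434039753; 5655833965919099070255434039753 < 5684341886080801486968994140625? YES
  n = 5391: C(5391, 10) = 5666344714787188828795213697883; 5666344714787188828795213697883 < 5684341886080801486968994140625? YES
  n = 5392: C(5392, 10) = 5676873040158402483252283957448; 5676873040158402483252283957448 < 5684341886080801486968994140625? YES
  n = 5393: C(5393, 10) = 5687418968154238267170642278008; 5687418968154238267170642278008 < 5684341886080801486968994140625? NO
The largest n with C(n, 10) < 5684341886080801486968994140625 is n = 5392 (where E[X] = 5676873040158402483252283957448/5684341886080801486968994140625 ≈ 0.99869). Hence R_5(10) > 5392, i.e. R_5(10) ≥ 5393.

Largest n = 5392; hence R_5(10) > 5392.


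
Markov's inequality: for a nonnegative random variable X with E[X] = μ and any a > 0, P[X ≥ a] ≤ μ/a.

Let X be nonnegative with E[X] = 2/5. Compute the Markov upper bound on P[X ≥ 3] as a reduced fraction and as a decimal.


μ = E[X] = 2/5, a = 3.
Markov: P[X ≥ 3] ≤ μ/a = (2/5)/3 = 2/15.
Numerically: ≈ 0.1333.
(Since a = 3 > μ = 0.4000, the bound 2/15 is < 1 and informative.)

P[X ≥ 3] ≤ 2/15 ≈ 0.1333.


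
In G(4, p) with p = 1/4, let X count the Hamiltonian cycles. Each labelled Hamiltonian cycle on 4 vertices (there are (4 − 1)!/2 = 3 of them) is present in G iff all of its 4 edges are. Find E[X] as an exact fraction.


K_4 has (4 − 1)!/2 = 3 labelled Hamiltonian cycles.
For each such Hamiltonian cycle H, let X_H = 1 if all 4 edges of H are present in G. Then P[X_H = 1] = p^{4} = (1/4)^{4} = 1/256.
By linearity of expectation: E[X] = Σ_H E[X_H] = 3 · p^{4} = 3 · 1/256 = 3/256.
Numerically: E[X] ≈ 0.011719.

E[X] = 3 · (1/4)^{4} = 3/256 ≈ 0.011719.


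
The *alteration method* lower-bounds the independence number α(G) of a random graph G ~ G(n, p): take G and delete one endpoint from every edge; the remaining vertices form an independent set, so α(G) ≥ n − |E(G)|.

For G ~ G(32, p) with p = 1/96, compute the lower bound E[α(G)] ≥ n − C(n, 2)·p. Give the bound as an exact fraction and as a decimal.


E[|E(G)|] = C(32, 2)·p = 496 · (1/96) = 31/6.
E[α(G)] ≥ n − E[|E(G)|] = 32 − 31/6 = 161/6.
Numerically: ≈ 26.833333.
(This is only a lower bound; the true E[α(G)] may be larger.)

E[α(G)] ≥ 161/6 ≈ 26.833333.


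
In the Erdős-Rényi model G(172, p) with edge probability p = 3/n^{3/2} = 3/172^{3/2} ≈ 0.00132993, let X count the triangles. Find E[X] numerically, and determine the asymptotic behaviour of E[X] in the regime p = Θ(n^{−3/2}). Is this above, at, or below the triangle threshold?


Number of potential triangles: C(172, 3) = 833340.
Each occurs with probability p³ ≈ (0.00132993)³ ≈ 2.35226233e-09.
By linearity: E[X] = C(172, 3)·p³ ≈ 833340 · 2.35226233e-09 ≈ 0.001960.
Since α = 3/2 > 1, p = c/n^{3/2} = o(1/n) is below the triangle threshold p ~ 1/n. Asymptotically E[X] ~ (c³/6)·n^{3(1−α)} = (3³/6)·n^{-1.5} → 0, so by Markov's inequality G has no triangles w.h.p.

E[X] ≈ 0.001960; in regime p = Θ(1/n^{3/2}) E[X] tends to 0 (below the triangle threshold p ~ 1/n).


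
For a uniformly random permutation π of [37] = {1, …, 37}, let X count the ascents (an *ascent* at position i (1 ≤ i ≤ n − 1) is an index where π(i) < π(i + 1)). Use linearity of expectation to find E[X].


Write X = Σ X_I over i = 1, …, 36, with X_I the indicator of one ascent.
There are 36 indicators.
For each fixed i, the pair (π(i), π(i+1)) is a uniformly random ordered pair of distinct values from {1, …, 37}; by symmetry P[π(i) < π(i+1)] = 1/2.
By linearity: E[X] = 36 · (1/2) = (37 − 1) · (1/2) = 18 ≈ 18.000000.

E[X] = 18 = 18.000000.


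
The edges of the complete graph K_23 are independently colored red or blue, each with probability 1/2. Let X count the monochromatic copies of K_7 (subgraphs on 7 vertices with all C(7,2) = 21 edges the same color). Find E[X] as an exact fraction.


Let X = Σ_S X_S over the C(23, 7) = 245157 subsets S of size 7, where X_S = 1 if the K_7 on S is monochromatic.
For a fixed S, the K_7 on S has C(7, 2) = 21 edges. P[all 21 edges red] = (1/2)^21, and likewise for blue, so P[monochromatic] = 2·(1/2)^21 = 2^{1 − 21} = 1/1048576.
By linearity: E[X] = C(23, 7) · 2^{1 − 21} = 245157 · 1/1048576 = 245157/1048576.
Numerically: E[X] ≈ 0.2338.

E[X] = C(23,7)·2^(1−C(7,2)) = 245157/1048576 ≈ 0.2338.


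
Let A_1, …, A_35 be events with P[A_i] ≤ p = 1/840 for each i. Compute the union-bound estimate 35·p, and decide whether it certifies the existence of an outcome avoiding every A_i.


Union bound: P[∪_{i=1}^{35} A_i] ≤ Σ_i P[A_i] ≤ 35·p = 35·(1/840) = 1/24.
Numerically: 1/24 ≈ 0.04167.
Is 1/24 < 1? YES.
Since P[∪ A_i] ≤ 1/24 < 1, the complement has P[∩ A_i^c] ≥ 1 − 1/24 = 23/24 > 0, so some outcome avoids every A_i.

35·p = 1/24 ≈ 0.04167; existence CERTIFIED by the union bound.


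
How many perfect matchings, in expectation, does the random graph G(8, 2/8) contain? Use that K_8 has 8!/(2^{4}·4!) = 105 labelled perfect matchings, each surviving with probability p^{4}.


K_8 has 8!/(2^{4}·4!) = 105 labelled perfect matchings.
For each such perfect matching H, let X_H = 1 if all 4 edges of H are present in G. Then P[X_H = 1] = p^{4} = (1/4)^{4} = 1/256.
By linearity of expectation: E[X] = Σ_H E[X_H] = 105 · p^{4} = 105 · 1/256 = 105/256.
Numerically: E[X] ≈ 0.410156.

E[X] = 105 · (1/4)^{4} = 105/256 ≈ 0.410156.


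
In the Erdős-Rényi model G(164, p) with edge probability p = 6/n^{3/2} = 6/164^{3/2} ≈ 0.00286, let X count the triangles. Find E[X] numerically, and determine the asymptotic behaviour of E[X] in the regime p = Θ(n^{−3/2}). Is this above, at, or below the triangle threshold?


Number of potential triangles: C(164, 3) = 721764.
Each occurs with probability p³ ≈ (0.00286)³ ≈ 2.33161e-08.
By linearity: E[X] = C(164, 3)·p³ ≈ 721764 · 2.33161e-08 ≈ 0.017.
Since α = 3/2 > 1, p = c/n^{3/2} = o(1/n) is below the triangle threshold p ~ 1/n. Asymptotically E[X] ~ (c³/6)·n^{3(1−α)} = (6³/6)·n^{-1.5} → 0, so by Markov's inequality G has no triangles w.h.p.

E[X] ≈ 0.017; in regime p = Θ(1/n^{3/2}) E[X] tends to 0 (below the triangle threshold p ~ 1/n).


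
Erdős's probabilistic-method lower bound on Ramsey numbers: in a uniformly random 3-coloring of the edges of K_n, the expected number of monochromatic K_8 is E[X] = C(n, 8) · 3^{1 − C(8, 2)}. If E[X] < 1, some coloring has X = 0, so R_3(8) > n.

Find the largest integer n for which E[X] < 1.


We need C(n, 8) · 3^{1 − 28} < 1, i.e. C(n, 8) < 3^{28 − 1} = 7625597484987.
Check values of n near the boundary:
  n = 151: C(151, 8) = 5551321138650; 5551321138650 < 7625597484987? YES
  n = 152: C(152, 8) = 5859727868575; 5859727868575 < 7625597484987? YES
  n = 153: C(153, 8) = 6183023199255; 6183023199255 < 7625597484987? YES
  n = 154: C(154, 8) = 6521818990995; 6521818990995 < 7625597484987? YES
  n = 155: C(155, 8) = 6876747915675; 6876747915675 < 7625597484987? YES
  n = 156: C(156, 8) = 7248464019225; 7248464019225 < 7625597484987? YES
  n = 157: C(157, 8) = 7637643295425; 7637643295425 < 7625597484987? NO
The largest n with C(n, 8) < 7625597484987 is n = 156 (where E[X] = 805384891025/847288609443 ≈ 0.950544). Hence R_3(8) > 156, i.e. R_3(8) ≥ 157.

Largest n = 156; hence R_3(8) > 156.


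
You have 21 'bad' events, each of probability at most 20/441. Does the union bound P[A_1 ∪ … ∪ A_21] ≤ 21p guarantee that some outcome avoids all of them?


Union bound: P[∪_{i=1}^{21} A_i] ≤ Σ_i P[A_i] ≤ 21·p = 21·(20/441) = 20/21.
Numerically: 20/21 ≈ 0.952.
Is 20/21 < 1? YES.
Since P[∪ A_i] ≤ 20/21 < 1, the complement has P[∩ A_i^c] ≥ 1 − 20/21 = 1/21 > 0, so some outcome avoids every A_i.

21·p = 20/21 ≈ 0.952; existence CERTIFIED by the union bound.


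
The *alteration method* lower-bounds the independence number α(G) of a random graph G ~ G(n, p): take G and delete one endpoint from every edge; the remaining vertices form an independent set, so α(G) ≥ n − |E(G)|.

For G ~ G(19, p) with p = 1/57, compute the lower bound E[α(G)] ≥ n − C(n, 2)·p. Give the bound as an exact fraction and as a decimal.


E[|E(G)|] = C(19, 2)·p = 171 · (1/57) = 3.
E[α(G)] ≥ n − E[|E(G)|] = 19 − 3 = 16.
Numerically: ≈ 16.000.
(This is only a lower bound; the true E[α(G)] may be larger.)

E[α(G)] ≥ 16 ≈ 16.000.


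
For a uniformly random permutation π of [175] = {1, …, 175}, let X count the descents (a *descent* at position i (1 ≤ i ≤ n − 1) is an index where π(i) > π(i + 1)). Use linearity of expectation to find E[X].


Write X = Σ X_I over i = 1, …, 174, with X_I the indicator of one descent.
There are 174 indicators.
For each fixed i, the pair (π(i), π(i+1)) is a uniformly random ordered pair of distinct values from {1, …, 175}; by symmetry P[π(i) > π(i+1)] = 1/2.
By linearity: E[X] = 174 · (1/2) = (175 − 1) · (1/2) = 87 ≈ 87.00000.

E[X] = 87 = 87.00000.


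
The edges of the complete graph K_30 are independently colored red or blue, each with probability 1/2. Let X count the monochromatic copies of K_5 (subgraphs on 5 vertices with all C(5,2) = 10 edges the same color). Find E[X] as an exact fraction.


Let X = Σ_S X_S over the C(30, 5) = 142506 subsets S of size 5, where X_S = 1 if the K_5 on S is monochromatic.
For a fixed S, the K_5 on S has C(5, 2) = 10 edges. P[all 10 edges red] = (1/2)^10, and likewise for blue, so P[monochromatic] = 2·(1/2)^10 = 2^{1 − 10} = 1/512.
By linearity of expectation: E[X] = C(30, 5) · 2^{1 − 10} = 142506 · 1/512 = 71253/256.
Numerically: E[X] ≈ 278.33203.

E[X] = C(30,5)·2^(1−C(5,2)) = 71253/256 ≈ 278.33203.


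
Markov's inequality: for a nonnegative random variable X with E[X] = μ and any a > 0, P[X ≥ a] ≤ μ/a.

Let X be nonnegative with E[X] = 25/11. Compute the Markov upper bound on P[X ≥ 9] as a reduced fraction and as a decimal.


μ = E[X] = 25/11, a = 9.
Markov: P[X ≥ 9] ≤ μ/a = (25/11)/9 = 25/99.
Numerically: ≈ 0.2525.
(Since a = 9 > μ = 2.2727, the bound 25/99 is < 1 and informative.)

P[X ≥ 9] ≤ 25/99 ≈ 0.2525.


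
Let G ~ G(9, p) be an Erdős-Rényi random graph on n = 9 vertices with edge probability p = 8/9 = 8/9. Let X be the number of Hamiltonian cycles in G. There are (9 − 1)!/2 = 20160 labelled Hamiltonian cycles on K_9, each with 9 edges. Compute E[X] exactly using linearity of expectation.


K_9 has (9 − 1)!/2 = 20160 labelled Hamiltonian cycles.
For each such Hamiltonian cycle H, let X_H = 1 if all 9 edges of H are present in G. Then P[X_H = 1] = p^{9} = (8/9)^{9} = 134217728/387420489.
Summing the indicators: E[X] = Σ_H E[X_H] = 20160 · p^{9} = 20160 · 134217728/387420489 = 300647710720/43046721.
Numerically: E[X] ≈ 6.98e+03.

E[X] = 20160 · (8/9)^{9} = 300647710720/43046721 ≈ 6.98e+03.


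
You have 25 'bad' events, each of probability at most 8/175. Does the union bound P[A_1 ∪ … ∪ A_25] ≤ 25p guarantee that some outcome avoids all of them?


Union bound: P[∪_{i=1}^{25} A_i] ≤ Σ_i P[A_i] ≤ 25·p = 25·(8/175) = 8/7.
Numerically: 8/7 ≈ 1.14286.
Is 8/7 < 1? NO.
Since the bound 8/7 is ≥ 1, the union bound is uninformative here; it does NOT by itself certify existence.

25·p = 8/7 ≈ 1.14286; existence NOT certified by the union bound.


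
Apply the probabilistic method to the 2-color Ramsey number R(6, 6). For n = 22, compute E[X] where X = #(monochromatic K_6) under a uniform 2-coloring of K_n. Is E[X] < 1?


E[X] = C(22, 6) · 2^{1 − 15} = 74613 · 2^{−14} = 74613/16384.
As a reduced fraction: E[X] = 74613/16384 ≈ 4.554016.
Is E[X] < 1? NO.
Since E[X] ≥ 1, the first-moment bound is inconclusive at n = 22; it does NOT by itself certify R(6, 6) > 22.

E[X] = 74613/16384 ≈ 4.554016; E[X] ≥ 1; first-moment method inconclusive here.


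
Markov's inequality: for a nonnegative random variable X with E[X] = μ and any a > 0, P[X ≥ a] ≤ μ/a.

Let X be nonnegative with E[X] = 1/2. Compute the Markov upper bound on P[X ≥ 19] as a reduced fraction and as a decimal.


μ = E[X] = 1/2, a = 19.
Markov: P[X ≥ 19] ≤ μ/a = (1/2)/19 = 1/38.
Numerically: ≈ 0.0263.
(Since a = 19 > μ = 0.5000, the bound 1/38 is < 1 and informative.)

P[X ≥ 19] ≤ 1/38 ≈ 0.0263.


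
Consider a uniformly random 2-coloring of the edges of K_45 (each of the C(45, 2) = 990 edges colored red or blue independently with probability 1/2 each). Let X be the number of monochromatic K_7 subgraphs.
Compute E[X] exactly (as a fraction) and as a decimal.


Let X = Σ_S X_S over the C(45, 7) = 45379620 subsets S of size 7, where X_S = 1 if the K_7 on S is monochromatic.
For a fixed S, the K_7 on S has C(7, 2) = 21 edges. P[all 21 edges red] = (1/2)^21, and likewise for blue, so P[monochromatic] = 2·(1/2)^21 = 2^{1 − 21} = 1/1048576.
Summing: E[X] = C(45, 7) · 2^{1 − 21} = 45379620 · 1/1048576 = 11344905/262144.
Numerically: E[X] ≈ 43.2774.

E[X] = C(45,7)·2^(1−C(7,2)) = 11344905/262144 ≈ 43.2774.


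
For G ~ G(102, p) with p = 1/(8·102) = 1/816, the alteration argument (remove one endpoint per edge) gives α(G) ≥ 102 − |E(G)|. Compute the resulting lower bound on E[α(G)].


E[|E(G)|] = C(102, 2)·p = 5151 · (1/816) = 101/16.
E[α(G)] ≥ n − E[|E(G)|] = 102 − 101/16 = 1531/16.
Numerically: ≈ 95.688.
(This is only a lower bound; the true E[α(G)] may be larger.)

E[α(G)] ≥ 1531/16 ≈ 95.688.


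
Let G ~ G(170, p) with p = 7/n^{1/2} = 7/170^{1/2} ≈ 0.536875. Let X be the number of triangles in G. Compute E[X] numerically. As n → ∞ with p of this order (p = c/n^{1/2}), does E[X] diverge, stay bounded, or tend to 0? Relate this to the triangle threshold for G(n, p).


Number of potential triangles: C(170, 3) = 804440.
Each occurs with probability p³ ≈ (0.536875)³ ≈ 1.54746465e-01.
By linearity: E[X] = C(170, 3)·p³ ≈ 804440 · 1.54746465e-01 ≈ 124484.246624.
Since α = 1/2 < 1, p = c/n^{1/2} ≫ 1/n is above the triangle threshold p ~ 1/n. Asymptotically E[X] ~ (c³/6)·n^{3(1−α)} = (7³/6)·n^{1.5} → ∞; triangles are abundant w.h.p.

E[X] ≈ 124484.246624; in regime p = Θ(1/n^{1/2}) E[X] diverges (above the triangle threshold p ~ 1/n).


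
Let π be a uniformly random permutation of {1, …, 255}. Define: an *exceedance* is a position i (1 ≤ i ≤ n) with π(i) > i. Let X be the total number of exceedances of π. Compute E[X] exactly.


Write X = Σ_{i=1}^{255} X_i, where X_i = 1_{π(i) > i}.
For each fixed i, π(i) is uniform over {1, …, 255} (marginal of a uniform permutation), so P[π(i) > i] = (n − i)/n. Summing: Σ_{i=1}^{255} (n − i)/n = (0 + 1 + … + 254)/255 = 255(255 − 1)/(2·255) = (255 − 1)/2.
Hence E[X] = Σ_{i=1}^{255} (255 − i)/255 = 127 ≈ 127.000000.

E[X] = 127 = 127.000000.


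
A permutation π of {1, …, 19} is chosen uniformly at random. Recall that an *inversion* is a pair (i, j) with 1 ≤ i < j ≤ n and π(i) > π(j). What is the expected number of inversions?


Write X = Σ X_I over the C(19, 2) = 171 pairs i < j, with X_I the indicator of one inversion.
There are 171 indicators.
For each fixed pair i < j, the values π(i) and π(j) are two distinct elements of {1, …, 19} in uniformly random order; by symmetry P[π(i) > π(j)] = 1/2.
By linearity: E[X] = 171 · (1/2) = C(19, 2) · (1/2) = 171/2 = 171/2 ≈ 85.50000.

E[X] = 171/2 = 85.50000.


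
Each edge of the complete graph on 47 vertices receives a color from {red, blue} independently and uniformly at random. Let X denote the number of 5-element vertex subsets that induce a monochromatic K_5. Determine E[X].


Let X = Σ_S X_S over the C(47, 5) = 1533939 subsets S of size 5, where X_S = 1 if the K_5 on S is monochromatic.
For a fixed S, the K_5 on S has C(5, 2) = 10 edges. P[all 10 edges red] = (1/2)^10, and likewise for blue, so P[monochromatic] = 2·(1/2)^10 = 2^{1 − 10} = 1/512.
By linearity of expectation: E[X] = C(47, 5) · 2^{1 − 10} = 1533939 · 1/512 = 1533939/512.
Numerically: E[X] ≈ 2995.974609.

E[X] = C(47,5)·2^(1−C(5,2)) = 1533939/512 ≈ 2995.974609.


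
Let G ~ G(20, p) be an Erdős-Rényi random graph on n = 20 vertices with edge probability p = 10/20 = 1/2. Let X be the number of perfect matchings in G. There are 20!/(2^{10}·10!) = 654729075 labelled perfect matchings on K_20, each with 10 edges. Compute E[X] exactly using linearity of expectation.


K_20 has 20!/(2^{10}·10!) = 654729075 labelled perfect matchings.
For each such perfect matching H, let X_H = 1 if all 10 edges of H are present in G. Then P[X_H = 1] = p^{10} = (1/2)^{10} = 1/1024.
By linearity: E[X] = Σ_H E[X_H] = 654729075 · p^{10} = 654729075 · 1/1024 = 654729075/1024.
Numerically: E[X] ≈ 6.3938e+05.

E[X] = 654729075 · (1/2)^{10} = 654729075/1024 ≈ 6.3938e+05.


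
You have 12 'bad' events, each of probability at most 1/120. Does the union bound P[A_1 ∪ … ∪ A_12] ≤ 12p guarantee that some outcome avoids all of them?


Union bound: P[∪_{i=1}^{12} A_i] ≤ Σ_i P[A_i] ≤ 12·p = 12·(1/120) = 1/10.
Numerically: 1/10 ≈ 0.100.
Is 1/10 < 1? YES.
Since P[∪ A_i] ≤ 1/10 < 1, the complement has P[∩ A_i^c] ≥ 1 − 1/10 = 9/10 > 0, so some outcome avoids every A_i.

12·p = 1/10 ≈ 0.100; existence CERTIFIED by the union bound.


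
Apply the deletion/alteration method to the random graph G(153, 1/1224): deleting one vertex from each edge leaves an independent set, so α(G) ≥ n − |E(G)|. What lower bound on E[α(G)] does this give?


E[|E(G)|] = C(153, 2)·p = 11628 · (1/1224) = 19/2.
E[α(G)] ≥ n − E[|E(G)|] = 153 − 19/2 = 287/2.
Numerically: ≈ 143.5000.
(This is only a lower bound; the true E[α(G)] may be larger.)

E[α(G)] ≥ 287/2 ≈ 143.5000.


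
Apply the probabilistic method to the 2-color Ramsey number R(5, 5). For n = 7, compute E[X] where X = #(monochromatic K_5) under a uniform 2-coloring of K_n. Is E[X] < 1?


E[X] = C(7, 5) · 2^{1 − 10} = 21 · 2^{−9} = 21/512.
As a reduced fraction: E[X] = 21/512 ≈ 0.041.
Is E[X] < 1? YES.
Since E[X] < 1, there exists a 2-coloring of K_{7} with no monochromatic K_5; hence R(5, 5) > 7.

E[X] = 21/512 ≈ 0.041; E[X] < 1, so R(5, 5) > 7.


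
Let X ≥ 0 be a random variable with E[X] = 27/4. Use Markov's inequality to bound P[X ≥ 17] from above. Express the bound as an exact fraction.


μ = E[X] = 27/4, a = 17.
Markov: P[X ≥ 17] ≤ μ/a = (27/4)/17 = 27/68.
Numerically: ≈ 0.3971.
(Since a = 17 > μ = 6.7500, the bound 27/68 is < 1 and informative.)

P[X ≥ 17] ≤ 27/68 ≈ 0.3971.


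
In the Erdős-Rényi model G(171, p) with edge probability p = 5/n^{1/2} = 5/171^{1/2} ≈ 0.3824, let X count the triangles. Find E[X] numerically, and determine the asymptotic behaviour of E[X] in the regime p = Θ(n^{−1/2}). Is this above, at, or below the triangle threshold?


Number of potential triangles: C(171, 3) = 818805.
Each occurs with probability p³ ≈ (0.3824)³ ≈ 5.590052e-02.
By linearity: E[X] = C(171, 3)·p³ ≈ 818805 · 5.590052e-02 ≈ 45771.6252.
Since α = 1/2 < 1, p = c/n^{1/2} ≫ 1/n is above the triangle threshold p ~ 1/n. Asymptotically E[X] ~ (c³/6)·n^{3(1−α)} = (5³/6)·n^{1.5} → ∞; triangles are abundant w.h.p.

E[X] ≈ 45771.6252; in regime p = Θ(1/n^{1/2}) E[X] diverges (above the triangle threshold p ~ 1/n).


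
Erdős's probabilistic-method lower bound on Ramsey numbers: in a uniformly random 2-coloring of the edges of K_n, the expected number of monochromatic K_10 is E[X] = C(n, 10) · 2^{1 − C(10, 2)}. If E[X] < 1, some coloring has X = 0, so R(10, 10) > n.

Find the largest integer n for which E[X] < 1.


We need C(n, 10) · 2^{1 − 45} < 1, i.e. C(n, 10) < 2^{45 − 1} = 17592186044416.
Check values of n near the boundary:
  n = 99: C(99, 10) = 15579278510796; 15579278510796 < 17592186044416? YES
  n = 100: C(100, 10) = 17310309456440; 17310309456440 < 17592186044416? YES
  n = 101: C(101, 10) = 19212541264840; 19212541264840 < 17592186044416? NO
The largest n with C(n, 10) < 17592186044416 is n = 100 (where E[X] = 2163788682055/2199023255552 ≈ 0.9840). Hence R(10, 10) > 100, i.e. R(10, 10) ≥ 101.

Largest n = 100; hence R(10, 10) > 100.


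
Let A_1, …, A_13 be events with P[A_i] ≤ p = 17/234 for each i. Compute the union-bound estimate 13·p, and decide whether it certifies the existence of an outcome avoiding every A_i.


Union bound: P[∪_{i=1}^{13} A_i] ≤ Σ_i P[A_i] ≤ 13·p = 13·(17/234) = 17/18.
Numerically: 17/18 ≈ 0.944.
Is 17/18 < 1? YES.
Since P[∪ A_i] ≤ 17/18 < 1, the complement has P[∩ A_i^c] ≥ 1 − 17/18 = 1/18 > 0, so some outcome avoids every A_i.

13·p = 17/18 ≈ 0.944; existence CERTIFIED by the union bound.


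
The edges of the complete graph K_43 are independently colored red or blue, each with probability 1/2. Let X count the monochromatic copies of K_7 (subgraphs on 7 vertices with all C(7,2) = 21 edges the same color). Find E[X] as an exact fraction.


Let X = Σ_S X_S over the C(43, 7) = 32224114 subsets S of size 7, where X_S = 1 if the K_7 on S is monochromatic.
For a fixed S, the K_7 on S has C(7, 2) = 21 edges. P[all 21 edges red] = (1/2)^21, and likewise for blue, so P[monochromatic] = 2·(1/2)^21 = 2^{1 − 21} = 1/1048576.
By linearity of expectation: E[X] = C(43, 7) · 2^{1 − 21} = 32224114 · 1/1048576 = 16112057/524288.
Numerically: E[X] ≈ 30.731310.

E[X] = C(43,7)·2^(1−C(7,2)) = 16112057/524288 ≈ 30.731310.


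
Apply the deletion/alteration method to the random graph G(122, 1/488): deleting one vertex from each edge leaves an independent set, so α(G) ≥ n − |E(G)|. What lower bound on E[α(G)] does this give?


E[|E(G)|] = C(122, 2)·p = 7381 · (1/488) = 121/8.
E[α(G)] ≥ n − E[|E(G)|] = 122 − 121/8 = 855/8.
Numerically: ≈ 106.8750.
(This is only a lower bound; the true E[α(G)] may be larger.)

E[α(G)] ≥ 855/8 ≈ 106.8750.


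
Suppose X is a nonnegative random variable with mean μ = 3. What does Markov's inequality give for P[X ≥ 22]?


μ = E[X] = 3, a = 22.
Markov: P[X ≥ 22] ≤ μ/a = (3)/22 = 3/22.
Numerically: ≈ 0.1364.
(Since a = 22 > μ = 3.0000, the bound 3/22 is < 1 and informative.)

P[X ≥ 22] ≤ 3/22 ≈ 0.1364.


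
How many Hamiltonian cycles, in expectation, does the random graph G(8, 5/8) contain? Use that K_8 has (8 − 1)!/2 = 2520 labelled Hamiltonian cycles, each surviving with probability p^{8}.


K_8 has (8 − 1)!/2 = 2520 labelled Hamiltonian cycles.
For each such Hamiltonian cycle H, let X_H = 1 if all 8 edges of H are present in G. Then P[X_H = 1] = p^{8} = (5/8)^{8} = 390625/16777216.
Summing the indicators: E[X] = Σ_H E[X_H] = 2520 · p^{8} = 2520 · 390625/16777216 = 123046875/2097152.
Numerically: E[X] ≈ 58.67.

E[X] = 2520 · (5/8)^{8} = 123046875/2097152 ≈ 58.67.
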